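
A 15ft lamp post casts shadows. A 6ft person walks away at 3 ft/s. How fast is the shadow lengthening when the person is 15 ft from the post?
2 ft/s

By similar triangles: 15/(x+s) = 6/s
Solving: s = 6x/9
ds/dt = 6/9 · dx/dt = 2/3 · 3 = 2 ft/s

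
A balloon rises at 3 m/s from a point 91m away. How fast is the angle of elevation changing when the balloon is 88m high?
0.017036 rad/s

tan(θ) = y/91
sec²(θ) · dθ/dt = (1/91) · dy/dt
dθ/dt = cos²(θ)/91 · 3 = 91/(91² + 88²) · 3
dθ/dt = 0.017036 rad/s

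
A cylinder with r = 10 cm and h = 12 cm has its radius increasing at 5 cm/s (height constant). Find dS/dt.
320π cm²/s

S = 2πrh + 2πr² (lateral + bases)
dS/dt = (2πh + 4πr)·dr/dt = (2π·12 + 4π·10)·5
= 320π cm²/s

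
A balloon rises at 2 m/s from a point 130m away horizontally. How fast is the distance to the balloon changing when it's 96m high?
96√6529/6529 ≈ 1.188 m/s

z² = 130² + y²
z = √(130² + 96²) = 2√6529
dz/dt = y/z · dy/dt = 96/(2√6529) · 2 = 96√6529/6529 ≈ 1.188 m/s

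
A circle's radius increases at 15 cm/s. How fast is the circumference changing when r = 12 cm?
30π cm/s

C = 2πr
dC/dt = 2π · dr/dt = 2π · 15 = 30π cm/s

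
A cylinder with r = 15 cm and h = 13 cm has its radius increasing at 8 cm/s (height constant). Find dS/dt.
688π cm²/s

S = 2πrh + 2πr² (lateral + bases)
dS/dt = (2πh + 4πr)·dr/dt = (2π·13 + 4π·15)·8
= 688π cm²/s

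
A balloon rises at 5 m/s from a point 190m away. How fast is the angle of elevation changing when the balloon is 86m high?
0.021841 rad/s

tan(θ) = y/190
sec²(θ) · dθ/dt = (1/190) · dy/dt
dθ/dt = cos²(θ)/190 · 5 = 190/(190² + 86²) · 5
dθ/dt = 0.021841 rad/s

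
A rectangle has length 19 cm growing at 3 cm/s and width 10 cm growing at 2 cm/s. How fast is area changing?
68 cm²/s

A = lw
dA/dt = w·dl/dt + l·dw/dt = 10·3 + 19·2 = 68 cm²/s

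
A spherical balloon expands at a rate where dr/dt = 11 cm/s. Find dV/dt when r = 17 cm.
12716π cm³/s

V = (4/3)πr³
dV/dt = dV/dr · dr/dt = 4πr² · 11
At r = 17: dV/dt = 12716π cm³/s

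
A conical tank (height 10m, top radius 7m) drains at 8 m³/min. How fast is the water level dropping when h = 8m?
25/(98π) ≈ 0.0812 m/min

r/h = 7/10, so r = (7/10)h
V = (1/3)πr²h = (1/3)π((7/10)h)²h = (49/300)πh³
dV/dh = (49/100)πh²
dh/dt = (dV/dt)/(dV/dh) = -8/((49/100)π·8²) = -25/(98π) m/min
The level is dropping at 25/(98π) ≈ 0.0812 m/min.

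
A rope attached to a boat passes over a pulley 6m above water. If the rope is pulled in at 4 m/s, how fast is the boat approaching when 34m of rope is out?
17√70/35 ≈ 4.064 m/s

rope² = x² + 6²
x = √(34² - 6²) = 4√70
dx/dt = (rope/x) · d(rope)/dt = (34/(4√70)) · (-4) = -17√70/35 m/s
The boat approaches at 17√70/35 ≈ 4.064 m/s.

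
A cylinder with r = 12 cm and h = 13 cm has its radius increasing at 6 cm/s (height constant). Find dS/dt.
444π cm²/s

S = 2πrh + 2πr² (lateral + bases)
dS/dt = (2πh + 4πr)·dr/dt = (2π·13 + 4π·12)·6
= 444π cm²/s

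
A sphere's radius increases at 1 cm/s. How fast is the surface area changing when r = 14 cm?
112π cm²/s

S = 4πr²
dS/dt = dS/dr · dr/dt = 8πr · 1
At r = 14: dS/dt = 112π cm²/s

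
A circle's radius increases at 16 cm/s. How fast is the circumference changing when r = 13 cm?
32π cm/s

C = 2πr
dC/dt = 2π · dr/dt = 2π · 16 = 32π cm/s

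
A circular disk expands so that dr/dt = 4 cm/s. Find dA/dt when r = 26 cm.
208π cm²/s

A = πr²
dA/dt = 2πr · dr/dt = 2π(26)(4) = 208π cm²/s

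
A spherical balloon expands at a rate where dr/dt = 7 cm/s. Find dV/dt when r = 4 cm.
448π cm³/s

V = (4/3)πr³
dV/dt = dV/dr · dr/dt = 4πr² · 7
At r = 4: dV/dt = 448π cm³/s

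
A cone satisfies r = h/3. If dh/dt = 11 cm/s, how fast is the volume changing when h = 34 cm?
12716π/9 cm³/s

V = (1/3)π(h/3)²h = πh³/27
dV/dt = πh²/9 · 11
At h = 34: dV/dt = 12716π/9 cm³/s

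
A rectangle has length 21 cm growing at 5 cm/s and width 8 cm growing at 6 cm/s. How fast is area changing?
166 cm²/s

A = lw
dA/dt = w·dl/dt + l·dw/dt = 8·5 + 21·6 = 166 cm²/s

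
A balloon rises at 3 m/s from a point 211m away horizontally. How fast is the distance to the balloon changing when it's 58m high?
174√47885/47885 ≈ 0.7952 m/s

z² = 211² + y²
z = √(211² + 58²) = √47885
dz/dt = y/z · dy/dt = 58/√47885 · 3 = 174√47885/47885 ≈ 0.7952 m/s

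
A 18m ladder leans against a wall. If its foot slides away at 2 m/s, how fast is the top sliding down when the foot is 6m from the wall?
√2/2 ≈ 0.7071 m/s

x² + y² = 18²
2x·dx/dt + 2y·dy/dt = 0
dy/dt = -x/y · dx/dt = -6/(12√2) · 2 = -√2/2 m/s
The top is descending at √2/2 ≈ 0.7071 m/s.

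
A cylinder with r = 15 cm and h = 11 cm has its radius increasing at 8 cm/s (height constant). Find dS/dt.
656π cm²/s

S = 2πrh + 2πr² (lateral + bases)
dS/dt = (2πh + 4πr)·dr/dt = (2π·11 + 4π·15)·8
= 656π cm²/s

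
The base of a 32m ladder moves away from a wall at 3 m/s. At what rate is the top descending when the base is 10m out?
5√231/77 ≈ 0.9869 m/s

x² + y² = 32²
2x·dx/dt + 2y·dy/dt = 0
dy/dt = -x/y · dx/dt = -10/(2√231) · 3 = -5√231/77 m/s
The top is descending at 5√231/77 ≈ 0.9869 m/s.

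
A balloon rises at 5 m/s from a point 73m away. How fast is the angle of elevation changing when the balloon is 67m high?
0.037177 rad/s

tan(θ) = y/73
sec²(θ) · dθ/dt = (1/73) · dy/dt
dθ/dt = cos²(θ)/73 · 5 = 73/(73² + 67²) · 5
dθ/dt = 0.037177 rad/s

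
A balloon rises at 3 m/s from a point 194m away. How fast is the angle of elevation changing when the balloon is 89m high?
0.012775 rad/s

tan(θ) = y/194
sec²(θ) · dθ/dt = (1/194) · dy/dt
dθ/dt = cos²(θ)/194 · 3 = 194/(194² + 89²) · 3
dθ/dt = 0.012775 rad/s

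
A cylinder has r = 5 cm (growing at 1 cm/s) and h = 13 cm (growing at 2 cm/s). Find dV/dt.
180π cm³/s

V = πr²h
dV/dt = 2πrh·dr/dt + πr²·dh/dt
= 2π(5)(13)(1) + π(5)²(2)
= 180π cm³/s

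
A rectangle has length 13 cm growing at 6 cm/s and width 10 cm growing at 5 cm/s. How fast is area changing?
125 cm²/s

A = lw
dA/dt = w·dl/dt + l·dw/dt = 10·6 + 13·5 = 125 cm²/s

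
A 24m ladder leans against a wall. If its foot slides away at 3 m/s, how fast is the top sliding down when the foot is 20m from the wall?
15√11/11 ≈ 4.523 m/s

x² + y² = 24²
2x·dx/dt + 2y·dy/dt = 0
dy/dt = -x/y · dx/dt = -20/(4√11) · 3 = -15√11/11 m/s
The top is descending at 15√11/11 ≈ 4.523 m/s.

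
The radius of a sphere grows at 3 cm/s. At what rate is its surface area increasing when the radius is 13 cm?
312π cm²/s

S = 4πr²
dS/dt = dS/dr · dr/dt = 8πr · 3
At r = 13: dS/dt = 312π cm²/s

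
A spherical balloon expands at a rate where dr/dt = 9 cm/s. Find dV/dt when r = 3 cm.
324π cm³/s

V = (4/3)πr³
dV/dt = dV/dr · dr/dt = 4πr² · 9
At r = 3: dV/dt = 324π cm³/s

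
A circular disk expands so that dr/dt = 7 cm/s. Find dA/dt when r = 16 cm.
224π cm²/s

A = πr²
dA/dt = 2πr · dr/dt = 2π(16)(7) = 224π cm²/s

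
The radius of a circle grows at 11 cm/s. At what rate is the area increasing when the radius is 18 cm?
396π cm²/s

A = πr²
dA/dt = 2πr · dr/dt = 2π(18)(11) = 396π cm²/s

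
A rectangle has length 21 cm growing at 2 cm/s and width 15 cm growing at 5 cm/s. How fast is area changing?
135 cm²/s

A = lw
dA/dt = w·dl/dt + l·dw/dt = 15·2 + 21·5 = 135 cm²/s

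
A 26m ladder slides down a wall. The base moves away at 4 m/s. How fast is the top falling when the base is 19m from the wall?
76√35/105 ≈ 4.282 m/s

x² + y² = 26²
2x·dx/dt + 2y·dy/dt = 0
dy/dt = -x/y · dx/dt = -19/(3√35) · 4 = -76√35/105 m/s
The top is descending at 76√35/105 ≈ 4.282 m/s.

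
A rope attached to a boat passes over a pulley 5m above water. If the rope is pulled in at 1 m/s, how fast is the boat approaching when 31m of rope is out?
31√26/156 ≈ 1.013 m/s

rope² = x² + 5²
x = √(31² - 5²) = 6√26
dx/dt = (rope/x) · d(rope)/dt = (31/(6√26)) · (-1) = -31√26/156 m/s
The boat approaches at 31√26/156 ≈ 1.013 m/s.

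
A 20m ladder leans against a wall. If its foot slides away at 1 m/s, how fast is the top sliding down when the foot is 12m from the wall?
3/4 = 0.75 m/s

x² + y² = 20²
2x·dx/dt + 2y·dy/dt = 0
dy/dt = -x/y · dx/dt = -12/16 · 1 = -3/4 m/s
The top is descending at 3/4 = 0.75 m/s.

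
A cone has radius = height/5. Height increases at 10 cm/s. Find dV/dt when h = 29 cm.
1682π/5 cm³/s

V = (1/3)π(h/5)²h = πh³/75
dV/dt = πh²/25 · 10
At h = 29: dV/dt = 1682π/5 cm³/s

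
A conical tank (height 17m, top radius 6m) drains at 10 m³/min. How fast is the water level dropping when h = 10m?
289/(360π) ≈ 0.2555 m/min

r/h = 6/17, so r = (6/17)h
V = (1/3)πr²h = (1/3)π((6/17)h)²h = (12/289)πh³
dV/dh = (36/289)πh²
dh/dt = (dV/dt)/(dV/dh) = -10/((36/289)π·10²) = -289/(360π) m/min
The level is dropping at 289/(360π) ≈ 0.2555 m/min.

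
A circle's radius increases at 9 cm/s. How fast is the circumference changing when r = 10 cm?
18π cm/s

C = 2πr
dC/dt = 2π · dr/dt = 2π · 9 = 18π cm/s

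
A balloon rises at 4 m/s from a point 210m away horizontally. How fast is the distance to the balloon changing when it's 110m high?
22√562/281 ≈ 1.856 m/s

z² = 210² + y²
z = √(210² + 110²) = 10√562
dz/dt = y/z · dy/dt = 110/(10√562) · 4 = 22√562/281 ≈ 1.856 m/s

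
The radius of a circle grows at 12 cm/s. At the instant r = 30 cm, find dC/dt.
24π cm/s

C = 2πr
dC/dt = 2π · dr/dt = 2π · 12 = 24π cm/s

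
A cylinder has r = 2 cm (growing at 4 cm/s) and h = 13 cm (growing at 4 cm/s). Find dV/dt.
224π cm³/s

V = πr²h
dV/dt = 2πrh·dr/dt + πr²·dh/dt
= 2π(2)(13)(4) + π(2)²(4)
= 224π cm³/s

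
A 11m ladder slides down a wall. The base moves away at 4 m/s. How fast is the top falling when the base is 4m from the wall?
16√105/105 ≈ 1.561 m/s

x² + y² = 11²
2x·dx/dt + 2y·dy/dt = 0
dy/dt = -x/y · dx/dt = -4/√105 · 4 = -16√105/105 m/s
The top is descending at 16√105/105 ≈ 1.561 m/s.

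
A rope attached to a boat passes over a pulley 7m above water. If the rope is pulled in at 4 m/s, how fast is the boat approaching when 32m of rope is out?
128√39/195 ≈ 4.099 m/s

rope² = x² + 7²
x = √(32² - 7²) = 5√39
dx/dt = (rope/x) · d(rope)/dt = (32/(5√39)) · (-4) = -128√39/195 m/s
The boat approaches at 128√39/195 ≈ 4.099 m/s.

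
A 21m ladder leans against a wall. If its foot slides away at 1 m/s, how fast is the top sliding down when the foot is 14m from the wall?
2√5/5 ≈ 0.8944 m/s

x² + y² = 21²
2x·dx/dt + 2y·dy/dt = 0
dy/dt = -x/y · dx/dt = -14/(7√5) · 1 = -2√5/5 m/s
The top is descending at 2√5/5 ≈ 0.8944 m/s.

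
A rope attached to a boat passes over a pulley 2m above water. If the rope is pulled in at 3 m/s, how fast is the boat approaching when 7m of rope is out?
7√5/5 ≈ 3.13 m/s

rope² = x² + 2²
x = √(7² - 2²) = 3√5
dx/dt = (rope/x) · d(rope)/dt = (7/(3√5)) · (-3) = -7√5/5 m/s
The boat approaches at 7√5/5 ≈ 3.13 m/s.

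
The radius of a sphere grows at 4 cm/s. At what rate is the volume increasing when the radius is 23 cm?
8464π cm³/s

V = (4/3)πr³
dV/dt = dV/dr · dr/dt = 4πr² · 4
At r = 23: dV/dt = 8464π cm³/s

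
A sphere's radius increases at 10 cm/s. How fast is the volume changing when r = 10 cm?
4000π cm³/s

V = (4/3)πr³
dV/dt = dV/dr · dr/dt = 4πr² · 10
At r = 10: dV/dt = 4000π cm³/s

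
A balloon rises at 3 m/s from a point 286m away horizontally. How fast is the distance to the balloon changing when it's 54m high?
81√21178/21178 ≈ 0.5566 m/s

z² = 286² + y²
z = √(286² + 54²) = 2√21178
dz/dt = y/z · dy/dt = 54/(2√21178) · 3 = 81√21178/21178 ≈ 0.5566 m/s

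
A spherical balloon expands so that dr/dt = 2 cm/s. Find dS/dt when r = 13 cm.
208π cm²/s

S = 4πr²
dS/dt = dS/dr · dr/dt = 8πr · 2
At r = 13: dS/dt = 208π cm²/s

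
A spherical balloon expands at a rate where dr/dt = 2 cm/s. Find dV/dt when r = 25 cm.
5000π cm³/s

V = (4/3)πr³
dV/dt = dV/dr · dr/dt = 4πr² · 2
At r = 25: dV/dt = 5000π cm³/s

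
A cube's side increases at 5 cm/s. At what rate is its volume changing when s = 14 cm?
2940 cm³/s

V = s³
dV/dt = 3s² · ds/dt = 3·14²·5 = 2940 cm³/s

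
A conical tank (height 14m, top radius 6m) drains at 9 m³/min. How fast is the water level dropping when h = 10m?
49/(100π) ≈ 0.156 m/min

r/h = 6/14, so r = (3/7)h
V = (1/3)πr²h = (1/3)π((3/7)h)²h = (3/49)πh³
dV/dh = (9/49)πh²
dh/dt = (dV/dt)/(dV/dh) = -9/((9/49)π·10²) = -49/(100π) m/min
The level is dropping at 49/(100π) ≈ 0.156 m/min.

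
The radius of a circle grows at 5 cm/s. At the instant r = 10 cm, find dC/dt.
10π cm/s

C = 2πr
dC/dt = 2π · dr/dt = 2π · 5 = 10π cm/s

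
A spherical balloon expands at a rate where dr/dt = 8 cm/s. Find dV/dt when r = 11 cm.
3872π cm³/s

V = (4/3)πr³
dV/dt = dV/dr · dr/dt = 4πr² · 8
At r = 11: dV/dt = 3872π cm³/s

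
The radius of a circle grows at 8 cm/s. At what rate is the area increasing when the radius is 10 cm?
160π cm²/s

A = πr²
dA/dt = 2πr · dr/dt = 2π(10)(8) = 160π cm²/s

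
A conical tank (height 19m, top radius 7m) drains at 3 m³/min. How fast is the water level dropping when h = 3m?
361/(147π) ≈ 0.7817 m/min

r/h = 7/19, so r = (7/19)h
V = (1/3)πr²h = (1/3)π((7/19)h)²h = (49/1083)πh³
dV/dh = (49/361)πh²
dh/dt = (dV/dt)/(dV/dh) = -3/((49/361)π·3²) = -361/(147π) m/min
The level is dropping at 361/(147π) ≈ 0.7817 m/min.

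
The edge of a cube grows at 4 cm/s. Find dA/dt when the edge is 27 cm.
1296 cm²/s

A = 6s²
dA/dt = 12s · ds/dt = 12·27·4 = 1296 cm²/s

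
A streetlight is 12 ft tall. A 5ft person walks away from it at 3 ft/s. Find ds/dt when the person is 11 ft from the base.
15/7 ft/s

By similar triangles: 12/(x+s) = 5/s
Solving: s = 5x/7
ds/dt = 5/7 · dx/dt = 5/7 · 3 = 15/7 ft/s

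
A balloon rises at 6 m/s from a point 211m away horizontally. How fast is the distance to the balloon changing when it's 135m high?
405√62746/31373 ≈ 3.234 m/s

z² = 211² + y²
z = √(211² + 135²) = √62746
dz/dt = y/z · dy/dt = 135/√62746 · 6 = 405√62746/31373 ≈ 3.234 m/s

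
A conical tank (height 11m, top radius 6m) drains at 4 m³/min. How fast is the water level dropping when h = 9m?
121/(729π) ≈ 0.05283 m/min

r/h = 6/11, so r = (6/11)h
V = (1/3)πr²h = (1/3)π((6/11)h)²h = (12/121)πh³
dV/dh = (36/121)πh²
dh/dt = (dV/dt)/(dV/dh) = -4/((36/121)π·9²) = -121/(729π) m/min
The level is dropping at 121/(729π) ≈ 0.05283 m/min.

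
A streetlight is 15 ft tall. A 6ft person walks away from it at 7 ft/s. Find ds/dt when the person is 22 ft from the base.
14/3 ft/s

By similar triangles: 15/(x+s) = 6/s
Solving: s = 6x/9
ds/dt = 6/9 · dx/dt = 2/3 · 7 = 14/3 ft/s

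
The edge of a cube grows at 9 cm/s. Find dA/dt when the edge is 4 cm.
432 cm²/s

A = 6s²
dA/dt = 12s · ds/dt = 12·4·9 = 432 cm²/s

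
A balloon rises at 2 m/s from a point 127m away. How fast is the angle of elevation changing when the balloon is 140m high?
0.007109 rad/s

tan(θ) = y/127
sec²(θ) · dθ/dt = (1/127) · dy/dt
dθ/dt = cos²(θ)/127 · 2 = 127/(127² + 140²) · 2
dθ/dt = 0.007109 rad/s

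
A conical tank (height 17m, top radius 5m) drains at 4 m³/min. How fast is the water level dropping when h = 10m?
289/(625π) ≈ 0.1472 m/min

r/h = 5/17, so r = (5/17)h
V = (1/3)πr²h = (1/3)π((5/17)h)²h = (25/867)πh³
dV/dh = (25/289)πh²
dh/dt = (dV/dt)/(dV/dh) = -4/((25/289)π·10²) = -289/(625π) m/min
The level is dropping at 289/(625π) ≈ 0.1472 m/min.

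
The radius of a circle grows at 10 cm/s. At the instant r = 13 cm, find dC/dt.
20π cm/s

C = 2πr
dC/dt = 2π · dr/dt = 2π · 10 = 20π cm/s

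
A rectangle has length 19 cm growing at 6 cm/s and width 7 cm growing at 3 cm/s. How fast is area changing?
99 cm²/s

A = lw
dA/dt = w·dl/dt + l·dw/dt = 7·6 + 19·3 = 99 cm²/s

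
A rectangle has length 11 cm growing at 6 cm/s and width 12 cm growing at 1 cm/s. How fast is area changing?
83 cm²/s

A = lw
dA/dt = w·dl/dt + l·dw/dt = 12·6 + 11·1 = 83 cm²/s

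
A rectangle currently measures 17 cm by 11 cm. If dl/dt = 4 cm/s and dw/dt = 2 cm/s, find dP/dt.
12 cm/s

P = 2(l + w)
dP/dt = 2(dl/dt + dw/dt) = 2(4 + 2) = 12 cm/s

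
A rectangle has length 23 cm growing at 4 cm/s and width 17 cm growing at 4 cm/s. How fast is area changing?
160 cm²/s

A = lw
dA/dt = w·dl/dt + l·dw/dt = 17·4 + 23·4 = 160 cm²/s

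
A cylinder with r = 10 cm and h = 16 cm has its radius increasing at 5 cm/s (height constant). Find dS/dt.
360π cm²/s

S = 2πrh + 2πr² (lateral + bases)
dS/dt = (2πh + 4πr)·dr/dt = (2π·16 + 4π·10)·5
= 360π cm²/s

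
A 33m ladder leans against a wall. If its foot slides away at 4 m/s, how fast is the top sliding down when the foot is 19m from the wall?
19√182/91 ≈ 2.817 m/s

x² + y² = 33²
2x·dx/dt + 2y·dy/dt = 0
dy/dt = -x/y · dx/dt = -19/(2√182) · 4 = -19√182/91 m/s
The top is descending at 19√182/91 ≈ 2.817 m/s.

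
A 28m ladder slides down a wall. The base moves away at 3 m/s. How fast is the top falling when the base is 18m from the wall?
27√115/115 ≈ 2.518 m/s

x² + y² = 28²
2x·dx/dt + 2y·dy/dt = 0
dy/dt = -x/y · dx/dt = -18/(2√115) · 3 = -27√115/115 m/s
The top is descending at 27√115/115 ≈ 2.518 m/s.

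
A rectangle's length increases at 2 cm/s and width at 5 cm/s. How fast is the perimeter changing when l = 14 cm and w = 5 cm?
14 cm/s

P = 2(l + w)
dP/dt = 2(dl/dt + dw/dt) = 2(2 + 5) = 14 cm/s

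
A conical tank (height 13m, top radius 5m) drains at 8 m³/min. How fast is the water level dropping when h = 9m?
1352/(2025π) ≈ 0.2125 m/min

r/h = 5/13, so r = (5/13)h
V = (1/3)πr²h = (1/3)π((5/13)h)²h = (25/507)πh³
dV/dh = (25/169)πh²
dh/dt = (dV/dt)/(dV/dh) = -8/((25/169)π·9²) = -1352/(2025π) m/min
The level is dropping at 1352/(2025π) ≈ 0.2125 m/min.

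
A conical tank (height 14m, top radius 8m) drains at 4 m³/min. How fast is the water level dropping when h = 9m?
49/(324π) ≈ 0.04814 m/min

r/h = 8/14, so r = (4/7)h
V = (1/3)πr²h = (1/3)π((4/7)h)²h = (16/147)πh³
dV/dh = (16/49)πh²
dh/dt = (dV/dt)/(dV/dh) = -4/((16/49)π·9²) = -49/(324π) m/min
The level is dropping at 49/(324π) ≈ 0.04814 m/min.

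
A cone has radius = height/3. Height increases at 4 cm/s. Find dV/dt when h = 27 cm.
324π cm³/s

V = (1/3)π(h/3)²h = πh³/27
dV/dt = πh²/9 · 4
At h = 27: dV/dt = 324π cm³/s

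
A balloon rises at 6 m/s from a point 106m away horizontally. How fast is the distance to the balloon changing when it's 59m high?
354√14717/14717 ≈ 2.918 m/s

z² = 106² + y²
z = √(106² + 59²) = √14717
dz/dt = y/z · dy/dt = 59/√14717 · 6 = 354√14717/14717 ≈ 2.918 m/s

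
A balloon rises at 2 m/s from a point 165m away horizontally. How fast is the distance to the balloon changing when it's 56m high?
112√30361/30361 ≈ 0.6428 m/s

z² = 165² + y²
z = √(165² + 56²) = √30361
dz/dt = y/z · dy/dt = 56/√30361 · 2 = 112√30361/30361 ≈ 0.6428 m/s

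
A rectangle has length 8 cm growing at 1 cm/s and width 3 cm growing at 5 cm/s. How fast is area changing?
43 cm²/s

A = lw
dA/dt = w·dl/dt + l·dw/dt = 3·1 + 8·5 = 43 cm²/s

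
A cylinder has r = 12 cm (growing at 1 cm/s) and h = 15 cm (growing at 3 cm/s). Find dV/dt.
792π cm³/s

V = πr²h
dV/dt = 2πrh·dr/dt + πr²·dh/dt
= 2π(12)(15)(1) + π(12)²(3)
= 792π cm³/s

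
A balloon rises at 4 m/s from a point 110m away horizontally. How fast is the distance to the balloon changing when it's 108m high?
216√5941/5941 ≈ 2.802 m/s

z² = 110² + y²
z = √(110² + 108²) = 2√5941
dz/dt = y/z · dy/dt = 108/(2√5941) · 4 = 216√5941/5941 ≈ 2.802 m/s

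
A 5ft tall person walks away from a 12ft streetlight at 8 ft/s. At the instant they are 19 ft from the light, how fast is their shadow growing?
40/7 ft/s

By similar triangles: 12/(x+s) = 5/s
Solving: s = 5x/7
ds/dt = 5/7 · dx/dt = 5/7 · 8 = 40/7 ft/s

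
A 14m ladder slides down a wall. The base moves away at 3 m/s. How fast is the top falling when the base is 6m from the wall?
9√10/20 ≈ 1.423 m/s

x² + y² = 14²
2x·dx/dt + 2y·dy/dt = 0
dy/dt = -x/y · dx/dt = -6/(4√10) · 3 = -9√10/20 m/s
The top is descending at 9√10/20 ≈ 1.423 m/s.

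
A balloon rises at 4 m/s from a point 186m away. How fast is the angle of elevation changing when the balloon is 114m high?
0.015633 rad/s

tan(θ) = y/186
sec²(θ) · dθ/dt = (1/186) · dy/dt
dθ/dt = cos²(θ)/186 · 4 = 186/(186² + 114²) · 4
dθ/dt = 0.015633 rad/s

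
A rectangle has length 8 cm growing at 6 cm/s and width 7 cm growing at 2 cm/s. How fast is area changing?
58 cm²/s

A = lw
dA/dt = w·dl/dt + l·dw/dt = 7·6 + 8·2 = 58 cm²/s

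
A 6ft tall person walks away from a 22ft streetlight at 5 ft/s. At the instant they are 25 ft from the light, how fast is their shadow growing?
15/8 ft/s

By similar triangles: 22/(x+s) = 6/s
Solving: s = 6x/16
ds/dt = 6/16 · dx/dt = 3/8 · 5 = 15/8 ft/s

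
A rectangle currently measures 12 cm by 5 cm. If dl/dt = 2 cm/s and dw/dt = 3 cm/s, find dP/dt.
10 cm/s

P = 2(l + w)
dP/dt = 2(dl/dt + dw/dt) = 2(2 + 3) = 10 cm/s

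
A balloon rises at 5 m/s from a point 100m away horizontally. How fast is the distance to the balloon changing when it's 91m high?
455√18281/18281 ≈ 3.365 m/s

z² = 100² + y²
z = √(100² + 91²) = √18281
dz/dt = y/z · dy/dt = 91/√18281 · 5 = 455√18281/18281 ≈ 3.365 m/s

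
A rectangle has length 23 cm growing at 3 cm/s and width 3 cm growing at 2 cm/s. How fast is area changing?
55 cm²/s

A = lw
dA/dt = w·dl/dt + l·dw/dt = 3·3 + 23·2 = 55 cm²/s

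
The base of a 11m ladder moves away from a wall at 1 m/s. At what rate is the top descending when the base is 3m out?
3√7/28 ≈ 0.2835 m/s

x² + y² = 11²
2x·dx/dt + 2y·dy/dt = 0
dy/dt = -x/y · dx/dt = -3/(4√7) · 1 = -3√7/28 m/s
The top is descending at 3√7/28 ≈ 0.2835 m/s.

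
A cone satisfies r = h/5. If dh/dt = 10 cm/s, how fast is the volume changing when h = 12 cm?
288π/5 cm³/s

V = (1/3)π(h/5)²h = πh³/75
dV/dt = πh²/25 · 10
At h = 12: dV/dt = 288π/5 cm³/s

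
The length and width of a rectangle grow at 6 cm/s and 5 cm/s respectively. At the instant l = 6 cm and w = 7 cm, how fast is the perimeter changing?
22 cm/s

P = 2(l + w)
dP/dt = 2(dl/dt + dw/dt) = 2(6 + 5) = 22 cm/s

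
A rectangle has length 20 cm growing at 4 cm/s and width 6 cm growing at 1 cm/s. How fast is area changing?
44 cm²/s

A = lw
dA/dt = w·dl/dt + l·dw/dt = 6·4 + 20·1 = 44 cm²/s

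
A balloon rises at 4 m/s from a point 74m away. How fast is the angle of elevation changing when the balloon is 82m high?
0.024262 rad/s

tan(θ) = y/74
sec²(θ) · dθ/dt = (1/74) · dy/dt
dθ/dt = cos²(θ)/74 · 4 = 74/(74² + 82²) · 4
dθ/dt = 0.024262 rad/s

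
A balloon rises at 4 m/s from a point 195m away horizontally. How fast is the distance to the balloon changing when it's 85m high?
34√1810/905 ≈ 1.598 m/s

z² = 195² + y²
z = √(195² + 85²) = 5√1810
dz/dt = y/z · dy/dt = 85/(5√1810) · 4 = 34√1810/905 ≈ 1.598 m/s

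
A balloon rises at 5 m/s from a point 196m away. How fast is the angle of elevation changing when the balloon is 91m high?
0.020986 rad/s

tan(θ) = y/196
sec²(θ) · dθ/dt = (1/196) · dy/dt
dθ/dt = cos²(θ)/196 · 5 = 196/(196² + 91²) · 5
dθ/dt = 0.020986 rad/s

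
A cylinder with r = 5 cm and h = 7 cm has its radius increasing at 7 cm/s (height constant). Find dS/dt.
238π cm²/s

S = 2πrh + 2πr² (lateral + bases)
dS/dt = (2πh + 4πr)·dr/dt = (2π·7 + 4π·5)·7
= 238π cm²/s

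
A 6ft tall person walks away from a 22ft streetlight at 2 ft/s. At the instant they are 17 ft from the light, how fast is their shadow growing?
3/4 ft/s

By similar triangles: 22/(x+s) = 6/s
Solving: s = 6x/16
ds/dt = 6/16 · dx/dt = 3/8 · 2 = 3/4 ft/s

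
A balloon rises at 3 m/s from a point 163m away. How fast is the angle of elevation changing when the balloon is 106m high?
0.012935 rad/s

tan(θ) = y/163
sec²(θ) · dθ/dt = (1/163) · dy/dt
dθ/dt = cos²(θ)/163 · 3 = 163/(163² + 106²) · 3
dθ/dt = 0.012935 rad/s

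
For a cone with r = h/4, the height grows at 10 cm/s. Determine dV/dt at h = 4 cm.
10π cm³/s

V = (1/3)π(h/4)²h = πh³/48
dV/dt = πh²/16 · 10
At h = 4: dV/dt = 10π cm³/s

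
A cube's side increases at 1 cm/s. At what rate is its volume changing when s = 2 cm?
12 cm³/s

V = s³
dV/dt = 3s² · ds/dt = 3·2²·1 = 12 cm³/s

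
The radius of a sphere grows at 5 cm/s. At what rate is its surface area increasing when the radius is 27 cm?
1080π cm²/s

S = 4πr²
dS/dt = dS/dr · dr/dt = 8πr · 5
At r = 27: dS/dt = 1080π cm²/s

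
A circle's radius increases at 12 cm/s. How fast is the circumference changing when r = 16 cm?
24π cm/s

C = 2πr
dC/dt = 2π · dr/dt = 2π · 12 = 24π cm/s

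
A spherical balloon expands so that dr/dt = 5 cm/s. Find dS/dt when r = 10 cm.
400π cm²/s

S = 4πr²
dS/dt = dS/dr · dr/dt = 8πr · 5
At r = 10: dS/dt = 400π cm²/s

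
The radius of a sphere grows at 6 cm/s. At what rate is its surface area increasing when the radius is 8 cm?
384π cm²/s

S = 4πr²
dS/dt = dS/dr · dr/dt = 8πr · 6
At r = 8: dS/dt = 384π cm²/s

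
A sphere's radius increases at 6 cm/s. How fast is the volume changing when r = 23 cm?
12696π cm³/s

V = (4/3)πr³
dV/dt = dV/dr · dr/dt = 4πr² · 6
At r = 23: dV/dt = 12696π cm³/s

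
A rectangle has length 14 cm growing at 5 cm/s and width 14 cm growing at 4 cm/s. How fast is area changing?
126 cm²/s

A = lw
dA/dt = w·dl/dt + l·dw/dt = 14·5 + 14·4 = 126 cm²/s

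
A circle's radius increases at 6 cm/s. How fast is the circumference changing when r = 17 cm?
12π cm/s

C = 2πr
dC/dt = 2π · dr/dt = 2π · 6 = 12π cm/s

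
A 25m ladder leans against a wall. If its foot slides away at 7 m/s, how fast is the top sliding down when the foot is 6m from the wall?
42√589/589 ≈ 1.731 m/s

x² + y² = 25²
2x·dx/dt + 2y·dy/dt = 0
dy/dt = -x/y · dx/dt = -6/√589 · 7 = -42√589/589 m/s
The top is descending at 42√589/589 ≈ 1.731 m/s.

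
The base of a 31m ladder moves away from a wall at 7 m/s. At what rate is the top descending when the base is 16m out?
112√705/705 ≈ 4.218 m/s

x² + y² = 31²
2x·dx/dt + 2y·dy/dt = 0
dy/dt = -x/y · dx/dt = -16/√705 · 7 = -112√705/705 m/s
The top is descending at 112√705/705 ≈ 4.218 m/s.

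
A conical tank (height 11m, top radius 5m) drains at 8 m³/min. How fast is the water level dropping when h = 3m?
968/(225π) ≈ 1.369 m/min

r/h = 5/11, so r = (5/11)h
V = (1/3)πr²h = (1/3)π((5/11)h)²h = (25/363)πh³
dV/dh = (25/121)πh²
dh/dt = (dV/dt)/(dV/dh) = -8/((25/121)π·3²) = -968/(225π) m/min
The level is dropping at 968/(225π) ≈ 1.369 m/min.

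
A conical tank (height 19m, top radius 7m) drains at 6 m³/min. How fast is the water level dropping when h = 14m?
1083/(4802π) ≈ 0.07179 m/min

r/h = 7/19, so r = (7/19)h
V = (1/3)πr²h = (1/3)π((7/19)h)²h = (49/1083)πh³
dV/dh = (49/361)πh²
dh/dt = (dV/dt)/(dV/dh) = -6/((49/361)π·14²) = -1083/(4802π) m/min
The level is dropping at 1083/(4802π) ≈ 0.07179 m/min.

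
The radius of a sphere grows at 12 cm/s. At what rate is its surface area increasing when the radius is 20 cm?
1920π cm²/s

S = 4πr²
dS/dt = dS/dr · dr/dt = 8πr · 12
At r = 20: dS/dt = 1920π cm²/s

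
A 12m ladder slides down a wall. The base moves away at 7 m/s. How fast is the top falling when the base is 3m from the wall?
7√15/15 ≈ 1.807 m/s

x² + y² = 12²
2x·dx/dt + 2y·dy/dt = 0
dy/dt = -x/y · dx/dt = -3/(3√15) · 7 = -7√15/15 m/s
The top is descending at 7√15/15 ≈ 1.807 m/s.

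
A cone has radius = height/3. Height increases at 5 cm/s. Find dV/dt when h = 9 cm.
45π cm³/s

V = (1/3)π(h/3)²h = πh³/27
dV/dt = πh²/9 · 5
At h = 9: dV/dt = 45π cm³/s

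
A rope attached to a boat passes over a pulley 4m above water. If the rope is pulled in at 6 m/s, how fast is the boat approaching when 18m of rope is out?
54√77/77 ≈ 6.154 m/s

rope² = x² + 4²
x = √(18² - 4²) = 2√77
dx/dt = (rope/x) · d(rope)/dt = (18/(2√77)) · (-6) = -54√77/77 m/s
The boat approaches at 54√77/77 ≈ 6.154 m/s.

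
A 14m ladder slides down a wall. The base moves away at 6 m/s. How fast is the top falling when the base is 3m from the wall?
18√187/187 ≈ 1.316 m/s

x² + y² = 14²
2x·dx/dt + 2y·dy/dt = 0
dy/dt = -x/y · dx/dt = -3/√187 · 6 = -18√187/187 m/s
The top is descending at 18√187/187 ≈ 1.316 m/s.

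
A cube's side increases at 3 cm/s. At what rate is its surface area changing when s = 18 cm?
648 cm²/s

A = 6s²
dA/dt = 12s · ds/dt = 12·18·3 = 648 cm²/s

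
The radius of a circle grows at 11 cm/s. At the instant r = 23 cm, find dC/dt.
22π cm/s

C = 2πr
dC/dt = 2π · dr/dt = 2π · 11 = 22π cm/s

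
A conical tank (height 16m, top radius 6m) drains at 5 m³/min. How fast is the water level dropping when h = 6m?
80/(81π) ≈ 0.3144 m/min

r/h = 6/16, so r = (3/8)h
V = (1/3)πr²h = (1/3)π((3/8)h)²h = (3/64)πh³
dV/dh = (9/64)πh²
dh/dt = (dV/dt)/(dV/dh) = -5/((9/64)π·6²) = -80/(81π) m/min
The level is dropping at 80/(81π) ≈ 0.3144 m/min.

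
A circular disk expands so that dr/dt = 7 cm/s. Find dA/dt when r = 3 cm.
42π cm²/s

A = πr²
dA/dt = 2πr · dr/dt = 2π(3)(7) = 42π cm²/s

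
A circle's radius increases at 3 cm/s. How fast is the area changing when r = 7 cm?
42π cm²/s

A = πr²
dA/dt = 2πr · dr/dt = 2π(7)(3) = 42π cm²/s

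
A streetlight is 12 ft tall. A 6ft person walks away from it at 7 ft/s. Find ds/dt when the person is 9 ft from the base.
7 ft/s

By similar triangles: 12/(x+s) = 6/s
Solving: s = 6x/6
ds/dt = 6/6 · dx/dt = 1 · 7 = 7 ft/s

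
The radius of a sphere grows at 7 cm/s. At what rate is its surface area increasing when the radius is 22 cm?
1232π cm²/s

S = 4πr²
dS/dt = dS/dr · dr/dt = 8πr · 7
At r = 22: dS/dt = 1232π cm²/s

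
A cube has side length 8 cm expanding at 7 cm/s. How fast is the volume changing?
1344 cm³/s

V = s³
dV/dt = 3s² · ds/dt = 3·8²·7 = 1344 cm³/s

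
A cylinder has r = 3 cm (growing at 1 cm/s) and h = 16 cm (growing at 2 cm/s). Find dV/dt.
114π cm³/s

V = πr²h
dV/dt = 2πrh·dr/dt + πr²·dh/dt
= 2π(3)(16)(1) + π(3)²(2)
= 114π cm³/s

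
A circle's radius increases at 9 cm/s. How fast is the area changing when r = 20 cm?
360π cm²/s

A = πr²
dA/dt = 2πr · dr/dt = 2π(20)(9) = 360π cm²/s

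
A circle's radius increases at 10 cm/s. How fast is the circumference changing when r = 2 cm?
20π cm/s

C = 2πr
dC/dt = 2π · dr/dt = 2π · 10 = 20π cm/s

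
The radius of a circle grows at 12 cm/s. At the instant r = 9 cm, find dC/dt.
24π cm/s

C = 2πr
dC/dt = 2π · dr/dt = 2π · 12 = 24π cm/s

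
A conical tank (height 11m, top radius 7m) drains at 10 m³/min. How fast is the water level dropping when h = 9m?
1210/(3969π) ≈ 0.09704 m/min

r/h = 7/11, so r = (7/11)h
V = (1/3)πr²h = (1/3)π((7/11)h)²h = (49/363)πh³
dV/dh = (49/121)πh²
dh/dt = (dV/dt)/(dV/dh) = -10/((49/121)π·9²) = -1210/(3969π) m/min
The level is dropping at 1210/(3969π) ≈ 0.09704 m/min.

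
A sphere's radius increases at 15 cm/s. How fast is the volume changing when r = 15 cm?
13500π cm³/s

V = (4/3)πr³
dV/dt = dV/dr · dr/dt = 4πr² · 15
At r = 15: dV/dt = 13500π cm³/s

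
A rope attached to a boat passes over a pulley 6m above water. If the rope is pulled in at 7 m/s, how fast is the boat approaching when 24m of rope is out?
28√15/15 ≈ 7.23 m/s

rope² = x² + 6²
x = √(24² - 6²) = 6√15
dx/dt = (rope/x) · d(rope)/dt = (24/(6√15)) · (-7) = -28√15/15 m/s
The boat approaches at 28√15/15 ≈ 7.23 m/s.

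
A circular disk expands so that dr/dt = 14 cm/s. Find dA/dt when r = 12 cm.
336π cm²/s

A = πr²
dA/dt = 2πr · dr/dt = 2π(12)(14) = 336π cm²/s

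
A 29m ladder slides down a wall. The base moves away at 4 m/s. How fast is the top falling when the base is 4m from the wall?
16√33/165 ≈ 0.557 m/s

x² + y² = 29²
2x·dx/dt + 2y·dy/dt = 0
dy/dt = -x/y · dx/dt = -4/(5√33) · 4 = -16√33/165 m/s
The top is descending at 16√33/165 ≈ 0.557 m/s.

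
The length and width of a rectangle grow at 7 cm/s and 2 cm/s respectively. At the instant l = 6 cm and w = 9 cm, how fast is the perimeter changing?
18 cm/s

P = 2(l + w)
dP/dt = 2(dl/dt + dw/dt) = 2(7 + 2) = 18 cm/s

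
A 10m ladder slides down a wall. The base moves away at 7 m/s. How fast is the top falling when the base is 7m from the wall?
49√51/51 ≈ 6.861 m/s

x² + y² = 10²
2x·dx/dt + 2y·dy/dt = 0
dy/dt = -x/y · dx/dt = -7/√51 · 7 = -49√51/51 m/s
The top is descending at 49√51/51 ≈ 6.861 m/s.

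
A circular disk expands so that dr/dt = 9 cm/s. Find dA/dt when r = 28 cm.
504π cm²/s

A = πr²
dA/dt = 2πr · dr/dt = 2π(28)(9) = 504π cm²/s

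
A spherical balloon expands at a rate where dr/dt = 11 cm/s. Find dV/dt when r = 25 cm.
27500π cm³/s

V = (4/3)πr³
dV/dt = dV/dr · dr/dt = 4πr² · 11
At r = 25: dV/dt = 27500π cm³/s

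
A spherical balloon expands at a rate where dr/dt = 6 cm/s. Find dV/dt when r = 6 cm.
864π cm³/s

V = (4/3)πr³
dV/dt = dV/dr · dr/dt = 4πr² · 6
At r = 6: dV/dt = 864π cm³/s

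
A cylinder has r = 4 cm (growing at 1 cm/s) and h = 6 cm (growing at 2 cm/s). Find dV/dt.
80π cm³/s

V = πr²h
dV/dt = 2πrh·dr/dt + πr²·dh/dt
= 2π(4)(6)(1) + π(4)²(2)
= 80π cm³/s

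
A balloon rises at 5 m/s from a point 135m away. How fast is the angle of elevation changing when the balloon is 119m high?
0.020842 rad/s

tan(θ) = y/135
sec²(θ) · dθ/dt = (1/135) · dy/dt
dθ/dt = cos²(θ)/135 · 5 = 135/(135² + 119²) · 5
dθ/dt = 0.020842 rad/s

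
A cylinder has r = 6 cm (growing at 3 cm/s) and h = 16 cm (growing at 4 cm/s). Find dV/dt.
720π cm³/s

V = πr²h
dV/dt = 2πrh·dr/dt + πr²·dh/dt
= 2π(6)(16)(3) + π(6)²(4)
= 720π cm³/s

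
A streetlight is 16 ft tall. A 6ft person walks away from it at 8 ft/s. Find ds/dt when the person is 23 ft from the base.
24/5 ft/s

By similar triangles: 16/(x+s) = 6/s
Solving: s = 6x/10
ds/dt = 6/10 · dx/dt = 3/5 · 8 = 24/5 ft/s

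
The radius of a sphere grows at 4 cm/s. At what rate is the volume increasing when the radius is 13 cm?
2704π cm³/s

V = (4/3)πr³
dV/dt = dV/dr · dr/dt = 4πr² · 4
At r = 13: dV/dt = 2704π cm³/s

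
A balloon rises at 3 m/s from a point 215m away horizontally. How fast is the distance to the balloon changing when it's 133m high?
399√63914/63914 ≈ 1.578 m/s

z² = 215² + y²
z = √(215² + 133²) = √63914
dz/dt = y/z · dy/dt = 133/√63914 · 3 = 399√63914/63914 ≈ 1.578 m/s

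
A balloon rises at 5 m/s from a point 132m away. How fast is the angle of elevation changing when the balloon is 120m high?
0.020739 rad/s

tan(θ) = y/132
sec²(θ) · dθ/dt = (1/132) · dy/dt
dθ/dt = cos²(θ)/132 · 5 = 132/(132² + 120²) · 5
dθ/dt = 0.020739 rad/s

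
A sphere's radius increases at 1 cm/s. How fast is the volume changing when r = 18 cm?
1296π cm³/s

V = (4/3)πr³
dV/dt = dV/dr · dr/dt = 4πr² · 1
At r = 18: dV/dt = 1296π cm³/s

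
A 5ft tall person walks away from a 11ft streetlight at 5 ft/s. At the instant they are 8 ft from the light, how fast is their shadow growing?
25/6 ft/s

By similar triangles: 11/(x+s) = 5/s
Solving: s = 5x/6
ds/dt = 5/6 · dx/dt = 5/6 · 5 = 25/6 ft/s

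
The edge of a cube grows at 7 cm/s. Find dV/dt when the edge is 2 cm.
84 cm³/s

V = s³
dV/dt = 3s² · ds/dt = 3·2²·7 = 84 cm³/s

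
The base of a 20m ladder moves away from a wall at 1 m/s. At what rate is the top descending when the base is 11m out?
11√31/93 ≈ 0.6586 m/s

x² + y² = 20²
2x·dx/dt + 2y·dy/dt = 0
dy/dt = -x/y · dx/dt = -11/(3√31) · 1 = -11√31/93 m/s
The top is descending at 11√31/93 ≈ 0.6586 m/s.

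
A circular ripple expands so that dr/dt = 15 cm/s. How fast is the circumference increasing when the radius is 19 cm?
30π cm/s

C = 2πr
dC/dt = 2π · dr/dt = 2π · 15 = 30π cm/s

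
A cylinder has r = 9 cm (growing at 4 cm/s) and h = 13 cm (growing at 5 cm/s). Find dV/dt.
1341π cm³/s

V = πr²h
dV/dt = 2πrh·dr/dt + πr²·dh/dt
= 2π(9)(13)(4) + π(9)²(5)
= 1341π cm³/s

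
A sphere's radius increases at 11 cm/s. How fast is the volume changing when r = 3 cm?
396π cm³/s

V = (4/3)πr³
dV/dt = dV/dr · dr/dt = 4πr² · 11
At r = 3: dV/dt = 396π cm³/s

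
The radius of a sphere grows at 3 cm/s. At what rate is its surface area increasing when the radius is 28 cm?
672π cm²/s

S = 4πr²
dS/dt = dS/dr · dr/dt = 8πr · 3
At r = 28: dS/dt = 672π cm²/s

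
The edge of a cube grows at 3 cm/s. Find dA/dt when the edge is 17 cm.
612 cm²/s

A = 6s²
dA/dt = 12s · ds/dt = 12·17·3 = 612 cm²/s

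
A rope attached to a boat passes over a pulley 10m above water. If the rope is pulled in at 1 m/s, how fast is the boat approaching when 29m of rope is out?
29√741/741 ≈ 1.065 m/s

rope² = x² + 10²
x = √(29² - 10²) = √741
dx/dt = (rope/x) · d(rope)/dt = (29/√741) · (-1) = -29√741/741 m/s
The boat approaches at 29√741/741 ≈ 1.065 m/s.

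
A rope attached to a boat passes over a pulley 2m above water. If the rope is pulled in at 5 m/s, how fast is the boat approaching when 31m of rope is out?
155√957/957 ≈ 5.01 m/s

rope² = x² + 2²
x = √(31² - 2²) = √957
dx/dt = (rope/x) · d(rope)/dt = (31/√957) · (-5) = -155√957/957 m/s
The boat approaches at 155√957/957 ≈ 5.01 m/s.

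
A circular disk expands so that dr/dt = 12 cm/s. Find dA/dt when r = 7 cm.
168π cm²/s

A = πr²
dA/dt = 2πr · dr/dt = 2π(7)(12) = 168π cm²/s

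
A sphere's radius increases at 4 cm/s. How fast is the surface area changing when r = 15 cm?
480π cm²/s

S = 4πr²
dS/dt = dS/dr · dr/dt = 8πr · 4
At r = 15: dS/dt = 480π cm²/s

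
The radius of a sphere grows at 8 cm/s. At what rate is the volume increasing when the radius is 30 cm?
28800π cm³/s

V = (4/3)πr³
dV/dt = dV/dr · dr/dt = 4πr² · 8
At r = 30: dV/dt = 28800π cm³/s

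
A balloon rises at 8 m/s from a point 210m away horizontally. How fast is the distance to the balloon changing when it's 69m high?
184√5429/5429 ≈ 2.497 m/s

z² = 210² + y²
z = √(210² + 69²) = 3√5429
dz/dt = y/z · dy/dt = 69/(3√5429) · 8 = 184√5429/5429 ≈ 2.497 m/s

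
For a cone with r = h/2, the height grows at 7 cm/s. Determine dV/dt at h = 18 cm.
567π cm³/s

V = (1/3)π(h/2)²h = πh³/12
dV/dt = πh²/4 · 7
At h = 18: dV/dt = 567π cm³/s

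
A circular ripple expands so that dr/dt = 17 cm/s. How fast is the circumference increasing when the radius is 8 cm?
34π cm/s

C = 2πr
dC/dt = 2π · dr/dt = 2π · 17 = 34π cm/s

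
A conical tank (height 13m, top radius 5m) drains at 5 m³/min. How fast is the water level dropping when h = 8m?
169/(320π) ≈ 0.1681 m/min

r/h = 5/13, so r = (5/13)h
V = (1/3)πr²h = (1/3)π((5/13)h)²h = (25/507)πh³
dV/dh = (25/169)πh²
dh/dt = (dV/dt)/(dV/dh) = -5/((25/169)π·8²) = -169/(320π) m/min
The level is dropping at 169/(320π) ≈ 0.1681 m/min.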